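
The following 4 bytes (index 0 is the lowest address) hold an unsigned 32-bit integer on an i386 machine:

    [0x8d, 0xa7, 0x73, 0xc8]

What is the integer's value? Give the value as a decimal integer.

In little-endian order the low byte comes first in memory.
Reassemble most-significant byte first: C8 73 A7 8D → 0xC873A78D.
0xC873A78D = 3363022733.

3363022733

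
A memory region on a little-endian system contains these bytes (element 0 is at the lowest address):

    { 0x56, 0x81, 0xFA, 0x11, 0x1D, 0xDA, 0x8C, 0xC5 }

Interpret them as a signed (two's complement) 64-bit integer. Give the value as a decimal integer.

-4211751733107719850

In little-endian order the low byte comes first in memory.
Reassemble most-significant byte first: C5 8C DA 1D 11 FA 81 56 → 0xC58CDA1D11FA8156.
Top bit is set, so as a signed 64-bit value this is 0xC58CDA1D11FA8156 − 2^64 = -4211751733107719850.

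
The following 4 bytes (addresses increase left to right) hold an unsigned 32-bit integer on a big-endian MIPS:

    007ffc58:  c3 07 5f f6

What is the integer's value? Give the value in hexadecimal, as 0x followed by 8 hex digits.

Big-endian stores the most-significant byte at the lowest address.
The bytes are already most-significant first: 0xC3075FF6.

0xC3075FF6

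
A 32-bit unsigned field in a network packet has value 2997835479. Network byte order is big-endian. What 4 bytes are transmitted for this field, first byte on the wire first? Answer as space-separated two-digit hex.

2997835479 in hexadecimal, padded to 32 bits, is 0xB2AF56D7.
Split into bytes (most-significant first): B2 AF 56 D7.
In big-endian order the high byte comes first in memory.
So the memory order matches the most-significant-first order: B2 AF 56 D7.

B2 AF 56 D7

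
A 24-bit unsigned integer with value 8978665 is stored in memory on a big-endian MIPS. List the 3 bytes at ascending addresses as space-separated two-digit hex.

89 00 E9

8978665 in hexadecimal, padded to 24 bits, is 0x8900E9.
Split into bytes (most-significant first): 89 00 E9.
In big-endian order the high byte comes first in memory.
So the memory order matches the most-significant-first order: 89 00 E9.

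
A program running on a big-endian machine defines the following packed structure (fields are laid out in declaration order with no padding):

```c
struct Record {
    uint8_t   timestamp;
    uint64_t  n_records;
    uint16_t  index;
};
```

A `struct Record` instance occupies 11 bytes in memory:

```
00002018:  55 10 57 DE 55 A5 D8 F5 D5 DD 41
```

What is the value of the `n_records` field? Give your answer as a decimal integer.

`n_records` follows `timestamp` (1 byte), so it starts at byte offset 1 and occupies 8 bytes.
Bytes at offsets 1..8: 10 57 DE 55 A5 D8 F5 D5.
Big-endian: lowest address holds the most-significant byte.
The bytes are already most-significant first: 0x1057DE55A5D8F5D5.
0x1057DE55A5D8F5D5 = 1177654287016719829.

1177654287016719829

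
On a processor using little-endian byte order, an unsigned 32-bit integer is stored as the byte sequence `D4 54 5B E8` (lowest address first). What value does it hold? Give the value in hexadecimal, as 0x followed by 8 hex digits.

0xE85B54D4

In little-endian order the low byte comes first in memory.
Reassemble most-significant byte first: E8 5B 54 D4 → 0xE85B54D4.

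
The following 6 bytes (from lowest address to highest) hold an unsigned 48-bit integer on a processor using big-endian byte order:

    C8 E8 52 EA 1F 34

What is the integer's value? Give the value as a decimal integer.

220900149042996

Big-endian: lowest address holds the most-significant byte.
The bytes are already most-significant first: 0xC8E852EA1F34.
0xC8E852EA1F34 = 220900149042996.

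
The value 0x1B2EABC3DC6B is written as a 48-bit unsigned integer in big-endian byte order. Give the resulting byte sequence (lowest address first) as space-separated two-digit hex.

Split into bytes (most-significant first): 1B 2E AB C3 DC 6B.
Big-endian: lowest address holds the most-significant byte.
So the memory order matches the most-significant-first order: 1B 2E AB C3 DC 6B.

1B 2E AB C3 DC 6B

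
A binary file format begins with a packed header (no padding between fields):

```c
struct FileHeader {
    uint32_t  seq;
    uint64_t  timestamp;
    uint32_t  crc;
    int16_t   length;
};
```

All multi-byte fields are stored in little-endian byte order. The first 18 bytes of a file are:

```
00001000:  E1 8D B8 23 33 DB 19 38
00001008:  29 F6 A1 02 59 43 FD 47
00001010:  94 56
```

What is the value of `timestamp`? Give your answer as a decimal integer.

`timestamp` follows `seq` (4 bytes), so it starts at byte offset 4 and occupies 8 bytes.
Bytes at offsets 4..11: 33 DB 19 38 29 F6 A1 02.
In little-endian order the low byte comes first in memory.
Reassemble most-significant byte first: 02 A1 F6 29 38 19 DB 33 → 0x02A1F6293819DB33.
0x02A1F6293819DB33 = 189703316221582131.

189703316221582131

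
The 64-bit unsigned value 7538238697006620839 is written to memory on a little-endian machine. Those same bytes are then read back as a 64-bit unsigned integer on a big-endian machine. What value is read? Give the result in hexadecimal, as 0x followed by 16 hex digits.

7538238697006620839 in 64-bit hexadecimal is 0x689D3427D72EE0A7.
Stored little-endian, the bytes at ascending addresses are A7 E0 2E D7 27 34 9D 68.
Read back as big-endian, the last byte is least significant, giving 0xA7E02ED727349D68.

0xA7E02ED727349D68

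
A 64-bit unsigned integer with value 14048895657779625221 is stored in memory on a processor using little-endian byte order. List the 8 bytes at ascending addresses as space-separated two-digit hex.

14048895657779625221 in hexadecimal, padded to 64 bits, is 0xC2F7B42AA07B7D05.
Split into bytes (most-significant first): C2 F7 B4 2A A0 7B 7D 05.
Little-endian: lowest address holds the least-significant byte.
So at ascending addresses the bytes are 05 7D 7B A0 2A B4 F7 C2.

05 7D 7B A0 2A B4 F7 C2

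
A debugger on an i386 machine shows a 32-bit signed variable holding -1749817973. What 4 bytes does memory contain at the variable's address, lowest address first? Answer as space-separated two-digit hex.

8B E5 B3 97

Two's complement of -1749817973 in 32 bits: 1749817973 = 0x684C1A75; invert → 0x97B3E58A; add 1 → 0x97B3E58B.
Split into bytes (most-significant first): 97 B3 E5 8B.
Little-endian stores the least-significant byte at the lowest address.
So at ascending addresses the bytes are 8B E5 B3 97.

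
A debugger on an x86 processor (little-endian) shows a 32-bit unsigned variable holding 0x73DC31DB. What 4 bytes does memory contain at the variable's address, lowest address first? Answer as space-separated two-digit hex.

DB 31 DC 73

Split into bytes (most-significant first): 73 DC 31 DB.
Little-endian stores the least-significant byte at the lowest address.
So at ascending addresses the bytes are DB 31 DC 73.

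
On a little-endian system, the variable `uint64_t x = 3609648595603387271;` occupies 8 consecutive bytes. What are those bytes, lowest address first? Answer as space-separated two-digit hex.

3609648595603387271 in hexadecimal, padded to 64 bits, is 0x32180C45E0ED7387.
Split into bytes (most-significant first): 32 18 0C 45 E0 ED 73 87.
Little-endian: lowest address holds the least-significant byte.
So at ascending addresses the bytes are 87 73 ED E0 45 0C 18 32.

87 73 ED E0 45 0C 18 32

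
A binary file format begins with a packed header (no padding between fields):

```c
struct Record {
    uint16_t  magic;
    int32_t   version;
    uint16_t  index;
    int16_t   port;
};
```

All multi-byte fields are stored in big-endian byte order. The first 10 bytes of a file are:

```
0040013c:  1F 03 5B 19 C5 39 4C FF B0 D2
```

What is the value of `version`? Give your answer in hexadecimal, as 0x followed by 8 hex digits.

`version` follows `magic` (2 bytes), so it starts at byte offset 2 and occupies 4 bytes.
Bytes at offsets 2..5: 5B 19 C5 39.
In big-endian order the high byte comes first in memory.
The bytes are already most-significant first: 0x5B19C539.

0x5B19C539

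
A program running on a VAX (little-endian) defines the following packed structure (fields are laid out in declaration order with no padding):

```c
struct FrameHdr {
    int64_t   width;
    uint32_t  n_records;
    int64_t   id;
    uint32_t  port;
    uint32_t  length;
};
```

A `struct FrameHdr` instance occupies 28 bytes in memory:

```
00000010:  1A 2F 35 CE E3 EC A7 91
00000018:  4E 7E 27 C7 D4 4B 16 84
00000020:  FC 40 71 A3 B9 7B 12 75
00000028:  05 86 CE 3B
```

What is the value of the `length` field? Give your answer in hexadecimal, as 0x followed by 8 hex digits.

0x3BCE8605

`length` follows `width` (8 B), `n_records` (4 B), `id` (8 B), `port` (4 B), so it starts at offset 8 + 4 + 8 + 4 = 24 and occupies 4 bytes.
Bytes at offsets 24..27: 05 86 CE 3B.
Little-endian stores the least-significant byte at the lowest address.
Reassemble most-significant byte first: 3B CE 86 05 → 0x3BCE8605.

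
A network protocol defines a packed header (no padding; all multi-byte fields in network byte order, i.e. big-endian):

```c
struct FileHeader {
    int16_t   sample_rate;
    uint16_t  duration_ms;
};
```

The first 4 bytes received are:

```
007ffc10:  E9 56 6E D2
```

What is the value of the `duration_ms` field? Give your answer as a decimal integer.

28370

`duration_ms` follows `sample_rate` (2 bytes), so it starts at byte offset 2 and occupies 2 bytes.
Bytes at offsets 2..3: 6E D2.
Big-endian: lowest address holds the most-significant byte.
The bytes are already most-significant first: 0x6ED2.
0x6ED2 = 28370.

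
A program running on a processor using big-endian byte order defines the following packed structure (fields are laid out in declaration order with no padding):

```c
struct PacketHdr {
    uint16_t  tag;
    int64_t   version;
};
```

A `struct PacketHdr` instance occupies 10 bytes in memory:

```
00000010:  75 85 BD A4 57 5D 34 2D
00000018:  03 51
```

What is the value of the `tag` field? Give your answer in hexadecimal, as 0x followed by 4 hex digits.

`tag` is the first field, at byte offset 0, occupying 2 bytes.
Bytes at offsets 0..1: 75 85.
Big-endian: lowest address holds the most-significant byte.
The bytes are already most-significant first: 0x7585.

0x7585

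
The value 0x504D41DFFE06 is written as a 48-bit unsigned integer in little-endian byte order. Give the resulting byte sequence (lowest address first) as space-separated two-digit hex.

06 FE DF 41 4D 50

Split into bytes (most-significant first): 50 4D 41 DF FE 06.
Little-endian stores the least-significant byte at the lowest address.
So at ascending addresses the bytes are 06 FE DF 41 4D 50.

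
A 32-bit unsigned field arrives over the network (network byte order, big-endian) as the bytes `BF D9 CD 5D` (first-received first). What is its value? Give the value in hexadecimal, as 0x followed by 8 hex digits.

0xBFD9CD5D

Big-endian: lowest address holds the most-significant byte.
The bytes are already most-significant first: 0xBFD9CD5D.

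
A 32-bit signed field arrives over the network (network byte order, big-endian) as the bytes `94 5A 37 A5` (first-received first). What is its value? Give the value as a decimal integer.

-1806026843

In big-endian order the high byte comes first in memory.
The bytes are already most-significant first: 0x945A37A5.
Top bit is set, so as a signed 32-bit value this is 0x945A37A5 − 2^32 = -1806026843.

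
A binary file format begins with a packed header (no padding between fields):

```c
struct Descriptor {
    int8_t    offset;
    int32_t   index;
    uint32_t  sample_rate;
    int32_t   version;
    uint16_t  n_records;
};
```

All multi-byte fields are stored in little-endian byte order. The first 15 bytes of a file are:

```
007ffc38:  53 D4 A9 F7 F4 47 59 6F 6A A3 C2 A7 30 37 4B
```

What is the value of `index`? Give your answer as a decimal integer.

`index` follows `offset` (1 byte), so it starts at byte offset 1 and occupies 4 bytes.
Bytes at offsets 1..4: D4 A9 F7 F4.
Little-endian stores the least-significant byte at the lowest address.
Reassemble most-significant byte first: F4 F7 A9 D4 → 0xF4F7A9D4.
Top bit is set, so as a signed 32-bit value this is 0xF4F7A9D4 − 2^32 = -185095724.

-185095724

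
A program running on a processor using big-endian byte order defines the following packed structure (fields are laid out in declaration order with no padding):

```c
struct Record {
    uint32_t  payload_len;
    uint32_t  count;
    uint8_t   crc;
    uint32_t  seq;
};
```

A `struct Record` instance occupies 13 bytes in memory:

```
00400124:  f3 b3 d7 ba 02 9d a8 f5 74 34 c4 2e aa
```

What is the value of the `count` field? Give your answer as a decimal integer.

`count` follows `payload_len` (4 bytes), so it starts at byte offset 4 and occupies 4 bytes.
Bytes at offsets 4..7: 02 9D A8 F5.
In big-endian order the high byte comes first in memory.
The bytes are already most-significant first: 0x029DA8F5.
0x029DA8F5 = 43886837.

43886837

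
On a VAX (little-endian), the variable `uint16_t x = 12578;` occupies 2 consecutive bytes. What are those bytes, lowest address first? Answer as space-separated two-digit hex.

12578 in hexadecimal, padded to 16 bits, is 0x3122.
Split into bytes (most-significant first): 31 22.
Little-endian stores the least-significant byte at the lowest address.
So at ascending addresses the bytes are 22 31.

22 31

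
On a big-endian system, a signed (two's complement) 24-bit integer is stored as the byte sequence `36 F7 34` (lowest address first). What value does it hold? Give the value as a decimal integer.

Big-endian: lowest address holds the most-significant byte.
The bytes are already most-significant first: 0x36F734.
0x36F734 = 3602228.

3602228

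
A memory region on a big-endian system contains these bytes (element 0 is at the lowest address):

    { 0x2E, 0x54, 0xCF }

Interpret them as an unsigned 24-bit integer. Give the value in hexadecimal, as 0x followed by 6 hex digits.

Big-endian stores the most-significant byte at the lowest address.
The bytes are already most-significant first: 0x2E54CF.

0x2E54CF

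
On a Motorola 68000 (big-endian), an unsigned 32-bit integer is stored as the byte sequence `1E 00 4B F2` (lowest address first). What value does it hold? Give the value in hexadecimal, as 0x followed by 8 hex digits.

0x1E004BF2

In big-endian order the high byte comes first in memory.
The bytes are already most-significant first: 0x1E004BF2.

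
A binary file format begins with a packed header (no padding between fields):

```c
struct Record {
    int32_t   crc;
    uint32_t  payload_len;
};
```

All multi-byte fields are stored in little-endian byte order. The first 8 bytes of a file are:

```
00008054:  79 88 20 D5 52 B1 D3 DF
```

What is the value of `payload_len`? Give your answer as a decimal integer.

3755192658

`payload_len` follows `crc` (4 bytes), so it starts at byte offset 4 and occupies 4 bytes.
Bytes at offsets 4..7: 52 B1 D3 DF.
In little-endian order the low byte comes first in memory.
Reassemble most-significant byte first: DF D3 B1 52 → 0xDFD3B152.
0xDFD3B152 = 3755192658.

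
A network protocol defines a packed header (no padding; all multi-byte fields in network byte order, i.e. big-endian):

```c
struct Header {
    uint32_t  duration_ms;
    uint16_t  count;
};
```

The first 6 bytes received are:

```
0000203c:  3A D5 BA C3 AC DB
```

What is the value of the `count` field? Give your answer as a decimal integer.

`count` follows `duration_ms` (4 bytes), so it starts at byte offset 4 and occupies 2 bytes.
Bytes at offsets 4..5: AC DB.
In big-endian order the high byte comes first in memory.
The bytes are already most-significant first: 0xACDB.
0xACDB = 44251.

44251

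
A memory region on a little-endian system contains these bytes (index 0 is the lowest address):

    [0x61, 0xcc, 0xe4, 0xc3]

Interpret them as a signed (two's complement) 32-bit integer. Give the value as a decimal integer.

-1008415647

In little-endian order the low byte comes first in memory.
Reassemble most-significant byte first: C3 E4 CC 61 → 0xC3E4CC61.
Top bit is set, so as a signed 32-bit value this is 0xC3E4CC61 − 2^32 = -1008415647.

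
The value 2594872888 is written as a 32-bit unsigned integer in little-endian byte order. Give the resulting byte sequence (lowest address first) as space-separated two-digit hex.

2594872888 in hexadecimal, padded to 32 bits, is 0x9AAA9E38.
Split into bytes (most-significant first): 9A AA 9E 38.
In little-endian order the low byte comes first in memory.
So at ascending addresses the bytes are 38 9E AA 9A.

38 9E AA 9A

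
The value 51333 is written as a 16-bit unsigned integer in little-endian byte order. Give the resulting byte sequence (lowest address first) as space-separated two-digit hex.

85 C8

51333 in hexadecimal, padded to 16 bits, is 0xC885.
Split into bytes (most-significant first): C8 85.
Little-endian stores the least-significant byte at the lowest address.
So at ascending addresses the bytes are 85 C8.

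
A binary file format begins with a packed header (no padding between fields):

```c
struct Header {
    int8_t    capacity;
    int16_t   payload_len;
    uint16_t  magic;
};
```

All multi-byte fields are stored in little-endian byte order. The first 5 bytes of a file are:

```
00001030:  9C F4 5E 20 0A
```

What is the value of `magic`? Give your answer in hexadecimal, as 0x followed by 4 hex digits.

0x0A20

`magic` follows `capacity` (1 B), `payload_len` (2 B), so it starts at offset 1 + 2 = 3 and occupies 2 bytes.
Bytes at offsets 3..4: 20 0A.
In little-endian order the low byte comes first in memory.
Reassemble most-significant byte first: 0A 20 → 0x0A20.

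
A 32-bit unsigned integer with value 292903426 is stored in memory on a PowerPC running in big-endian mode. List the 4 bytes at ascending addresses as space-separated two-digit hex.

11 75 5A 02

292903426 in hexadecimal, padded to 32 bits, is 0x11755A02.
Split into bytes (most-significant first): 11 75 5A 02.
In big-endian order the high byte comes first in memory.
So the memory order matches the most-significant-first order: 11 75 5A 02.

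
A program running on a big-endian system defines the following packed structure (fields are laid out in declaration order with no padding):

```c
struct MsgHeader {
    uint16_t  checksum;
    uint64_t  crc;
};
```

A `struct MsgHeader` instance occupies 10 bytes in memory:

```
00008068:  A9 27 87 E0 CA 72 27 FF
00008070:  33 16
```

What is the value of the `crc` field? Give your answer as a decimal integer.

9791048181549576982

`crc` follows `checksum` (2 bytes), so it starts at byte offset 2 and occupies 8 bytes.
Bytes at offsets 2..9: 87 E0 CA 72 27 FF 33 16.
Big-endian stores the most-significant byte at the lowest address.
The bytes are already most-significant first: 0x87E0CA7227FF3316.
0x87E0CA7227FF3316 = 9791048181549576982.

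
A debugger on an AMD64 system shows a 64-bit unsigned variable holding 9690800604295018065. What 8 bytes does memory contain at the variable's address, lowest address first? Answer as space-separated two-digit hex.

9690800604295018065 in hexadecimal, padded to 64 bits, is 0x867CA3CE38253651.
Split into bytes (most-significant first): 86 7C A3 CE 38 25 36 51.
In little-endian order the low byte comes first in memory.
So at ascending addresses the bytes are 51 36 25 38 CE A3 7C 86.

51 36 25 38 CE A3 7C 86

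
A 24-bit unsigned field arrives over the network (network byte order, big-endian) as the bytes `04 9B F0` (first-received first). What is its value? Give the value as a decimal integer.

302064

Big-endian: lowest address holds the most-significant byte.
The bytes are already most-significant first: 0x049BF0.
0x049BF0 = 302064.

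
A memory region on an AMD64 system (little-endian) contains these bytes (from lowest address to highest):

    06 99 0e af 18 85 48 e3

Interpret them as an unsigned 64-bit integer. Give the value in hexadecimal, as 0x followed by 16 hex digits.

Little-endian stores the least-significant byte at the lowest address.
Reassemble most-significant byte first: E3 48 85 18 AF 0E 99 06 → 0xE3488518AF0E9906.

0xE3488518AF0E9906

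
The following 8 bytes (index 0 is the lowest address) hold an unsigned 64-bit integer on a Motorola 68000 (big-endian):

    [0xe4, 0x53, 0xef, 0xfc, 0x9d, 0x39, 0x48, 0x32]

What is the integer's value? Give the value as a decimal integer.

16452757731963127858

Big-endian: lowest address holds the most-significant byte.
The bytes are already most-significant first: 0xE453EFFC9D394832.
0xE453EFFC9D394832 = 16452757731963127858.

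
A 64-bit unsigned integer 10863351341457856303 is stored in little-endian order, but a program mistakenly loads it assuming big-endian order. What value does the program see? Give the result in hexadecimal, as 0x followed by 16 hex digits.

0x2FD7DB117D60C296

10863351341457856303 in 64-bit hexadecimal is 0x96C2607D11DBD72F.
Stored little-endian, the bytes at ascending addresses are 2F D7 DB 11 7D 60 C2 96.
Read back as big-endian, the last byte is least significant, giving 0x2FD7DB117D60C296.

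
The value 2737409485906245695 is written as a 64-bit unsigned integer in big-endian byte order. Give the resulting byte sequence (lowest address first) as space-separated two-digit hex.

2737409485906245695 in hexadecimal, padded to 64 bits, is 0x25FD3B6C8C39F83F.
Split into bytes (most-significant first): 25 FD 3B 6C 8C 39 F8 3F.
Big-endian stores the most-significant byte at the lowest address.
So the memory order matches the most-significant-first order: 25 FD 3B 6C 8C 39 F8 3F.

25 FD 3B 6C 8C 39 F8 3F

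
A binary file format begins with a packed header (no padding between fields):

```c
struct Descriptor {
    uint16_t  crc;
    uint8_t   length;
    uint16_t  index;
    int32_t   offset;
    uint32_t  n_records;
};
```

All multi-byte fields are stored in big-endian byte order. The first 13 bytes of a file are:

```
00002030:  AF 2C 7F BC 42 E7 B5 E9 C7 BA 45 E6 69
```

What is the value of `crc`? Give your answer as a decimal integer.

`crc` is the first field, at byte offset 0, occupying 2 bytes.
Bytes at offsets 0..1: AF 2C.
Big-endian: lowest address holds the most-significant byte.
The bytes are already most-significant first: 0xAF2C.
0xAF2C = 44844.

44844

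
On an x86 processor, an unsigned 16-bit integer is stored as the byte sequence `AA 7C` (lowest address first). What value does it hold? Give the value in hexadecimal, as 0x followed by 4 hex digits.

Little-endian: lowest address holds the least-significant byte.
Reassemble most-significant byte first: 7C AA → 0x7CAA.

0x7CAA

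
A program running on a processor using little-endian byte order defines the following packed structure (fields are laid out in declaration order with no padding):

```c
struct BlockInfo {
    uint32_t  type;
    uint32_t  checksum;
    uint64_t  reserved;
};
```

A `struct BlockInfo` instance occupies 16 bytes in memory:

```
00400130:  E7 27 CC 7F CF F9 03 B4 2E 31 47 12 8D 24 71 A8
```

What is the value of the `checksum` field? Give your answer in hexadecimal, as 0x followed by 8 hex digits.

`checksum` follows `type` (4 bytes), so it starts at byte offset 4 and occupies 4 bytes.
Bytes at offsets 4..7: CF F9 03 B4.
In little-endian order the low byte comes first in memory.
Reassemble most-significant byte first: B4 03 F9 CF → 0xB403F9CF.

0xB403F9CF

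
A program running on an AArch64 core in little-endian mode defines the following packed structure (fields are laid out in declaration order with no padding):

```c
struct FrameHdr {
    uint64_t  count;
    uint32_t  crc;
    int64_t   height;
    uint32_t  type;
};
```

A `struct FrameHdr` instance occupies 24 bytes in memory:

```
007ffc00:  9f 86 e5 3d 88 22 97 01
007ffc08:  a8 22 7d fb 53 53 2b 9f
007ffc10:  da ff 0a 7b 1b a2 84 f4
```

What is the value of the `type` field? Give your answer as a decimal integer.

`type` follows `count` (8 B), `crc` (4 B), `height` (8 B), so it starts at offset 8 + 4 + 8 = 20 and occupies 4 bytes.
Bytes at offsets 20..23: 1B A2 84 F4.
Little-endian: lowest address holds the least-significant byte.
Reassemble most-significant byte first: F4 84 A2 1B → 0xF484A21B.
0xF484A21B = 4102332955.

4102332955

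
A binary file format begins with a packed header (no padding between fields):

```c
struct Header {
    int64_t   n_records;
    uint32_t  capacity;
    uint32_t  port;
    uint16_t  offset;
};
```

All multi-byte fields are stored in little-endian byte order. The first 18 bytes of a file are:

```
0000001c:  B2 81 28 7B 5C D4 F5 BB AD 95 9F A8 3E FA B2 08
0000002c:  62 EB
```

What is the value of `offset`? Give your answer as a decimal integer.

60258

`offset` follows `n_records` (8 B), `capacity` (4 B), `port` (4 B), so it starts at offset 8 + 4 + 4 = 16 and occupies 2 bytes.
Bytes at offsets 16..17: 62 EB.
In little-endian order the low byte comes first in memory.
Reassemble most-significant byte first: EB 62 → 0xEB62.
0xEB62 = 60258.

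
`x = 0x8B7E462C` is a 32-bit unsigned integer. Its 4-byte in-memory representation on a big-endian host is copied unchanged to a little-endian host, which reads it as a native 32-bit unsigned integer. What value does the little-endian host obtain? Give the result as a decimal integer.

Stored big-endian, the bytes at ascending addresses are 8B 7E 46 2C.
Read back as little-endian, the first byte is least significant, giving 0x2C467E8B.
0x2C467E8B = 742817419.

742817419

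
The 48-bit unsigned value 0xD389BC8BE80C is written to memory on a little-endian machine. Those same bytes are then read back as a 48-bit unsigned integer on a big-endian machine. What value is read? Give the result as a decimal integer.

14192916335059

Stored little-endian, the bytes at ascending addresses are 0C E8 8B BC 89 D3.
Read back as big-endian, the last byte is least significant, giving 0x0CE88BBC89D3.
0x0CE88BBC89D3 = 14192916335059.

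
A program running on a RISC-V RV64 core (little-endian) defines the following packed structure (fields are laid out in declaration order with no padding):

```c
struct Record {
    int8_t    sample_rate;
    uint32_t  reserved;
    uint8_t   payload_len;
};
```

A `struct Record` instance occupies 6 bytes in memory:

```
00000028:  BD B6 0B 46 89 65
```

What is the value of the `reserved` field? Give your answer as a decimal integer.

`reserved` follows `sample_rate` (1 byte), so it starts at byte offset 1 and occupies 4 bytes.
Bytes at offsets 1..4: B6 0B 46 89.
Little-endian stores the least-significant byte at the lowest address.
Reassemble most-significant byte first: 89 46 0B B6 → 0x89460BB6.
0x89460BB6 = 2303069110.

2303069110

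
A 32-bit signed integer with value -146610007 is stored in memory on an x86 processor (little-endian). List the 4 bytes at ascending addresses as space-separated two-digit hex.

A9 E8 42 F7

Two's complement of -146610007 in 32 bits: 146610007 = 0x08BD1757; invert → 0xF742E8A8; add 1 → 0xF742E8A9.
Split into bytes (most-significant first): F7 42 E8 A9.
In little-endian order the low byte comes first in memory.
So at ascending addresses the bytes are A9 E8 42 F7.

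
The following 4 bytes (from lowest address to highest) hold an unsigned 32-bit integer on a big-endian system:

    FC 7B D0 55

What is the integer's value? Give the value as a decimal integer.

Big-endian stores the most-significant byte at the lowest address.
The bytes are already most-significant first: 0xFC7BD055.
0xFC7BD055 = 4235972693.

4235972693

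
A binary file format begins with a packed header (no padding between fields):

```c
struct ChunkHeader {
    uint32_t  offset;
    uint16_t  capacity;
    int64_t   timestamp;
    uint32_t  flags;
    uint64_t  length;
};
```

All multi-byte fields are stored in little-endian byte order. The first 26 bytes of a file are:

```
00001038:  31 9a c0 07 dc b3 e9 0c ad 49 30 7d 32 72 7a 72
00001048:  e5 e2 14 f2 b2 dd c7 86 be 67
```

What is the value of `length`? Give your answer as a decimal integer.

`length` follows `offset` (4 B), `capacity` (2 B), `timestamp` (8 B), `flags` (4 B), so it starts at offset 4 + 2 + 8 + 4 = 18 and occupies 8 bytes.
Bytes at offsets 18..25: 14 F2 B2 DD C7 86 BE 67.
Little-endian stores the least-significant byte at the lowest address.
Reassemble most-significant byte first: 67 BE 86 C7 DD B2 F2 14 → 0x67BE86C7DDB2F214.
0x67BE86C7DDB2F214 = 7475560624457708052.

7475560624457708052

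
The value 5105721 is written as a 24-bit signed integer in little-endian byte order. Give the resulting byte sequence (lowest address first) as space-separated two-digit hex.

5105721 in hexadecimal, padded to 24 bits, is 0x4DE839.
Split into bytes (most-significant first): 4D E8 39.
Little-endian: lowest address holds the least-significant byte.
So at ascending addresses the bytes are 39 E8 4D.

39 E8 4D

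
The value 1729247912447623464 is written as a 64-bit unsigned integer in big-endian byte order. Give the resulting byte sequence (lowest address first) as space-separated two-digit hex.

17 FF 85 D0 7E 06 C1 28

1729247912447623464 in hexadecimal, padded to 64 bits, is 0x17FF85D07E06C128.
Split into bytes (most-significant first): 17 FF 85 D0 7E 06 C1 28.
In big-endian order the high byte comes first in memory.
So the memory order matches the most-significant-first order: 17 FF 85 D0 7E 06 C1 28.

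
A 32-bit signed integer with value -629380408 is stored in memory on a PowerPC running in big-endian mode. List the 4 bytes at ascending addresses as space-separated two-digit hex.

DA 7C 6A C8

Two's complement of -629380408 in 32 bits: 629380408 = 0x25839538; invert → 0xDA7C6AC7; add 1 → 0xDA7C6AC8.
Split into bytes (most-significant first): DA 7C 6A C8.
Big-endian: lowest address holds the most-significant byte.
So the memory order matches the most-significant-first order: DA 7C 6A C8.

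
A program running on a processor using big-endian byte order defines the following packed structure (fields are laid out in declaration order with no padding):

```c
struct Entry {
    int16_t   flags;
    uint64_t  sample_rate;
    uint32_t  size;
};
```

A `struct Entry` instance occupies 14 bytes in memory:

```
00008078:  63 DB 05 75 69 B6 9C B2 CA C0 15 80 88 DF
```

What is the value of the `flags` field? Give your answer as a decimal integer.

25563

`flags` is the first field, at byte offset 0, occupying 2 bytes.
Bytes at offsets 0..1: 63 DB.
Big-endian: lowest address holds the most-significant byte.
The bytes are already most-significant first: 0x63DB.
0x63DB = 25563.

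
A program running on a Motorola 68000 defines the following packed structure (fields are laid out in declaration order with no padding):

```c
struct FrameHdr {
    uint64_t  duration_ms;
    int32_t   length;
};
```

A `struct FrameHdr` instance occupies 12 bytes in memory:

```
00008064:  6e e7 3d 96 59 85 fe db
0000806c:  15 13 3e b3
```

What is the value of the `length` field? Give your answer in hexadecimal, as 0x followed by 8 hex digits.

`length` follows `duration_ms` (8 bytes), so it starts at byte offset 8 and occupies 4 bytes.
Bytes at offsets 8..11: 15 13 3E B3.
Big-endian: lowest address holds the most-significant byte.
The bytes are already most-significant first: 0x15133EB3.

0x15133EB3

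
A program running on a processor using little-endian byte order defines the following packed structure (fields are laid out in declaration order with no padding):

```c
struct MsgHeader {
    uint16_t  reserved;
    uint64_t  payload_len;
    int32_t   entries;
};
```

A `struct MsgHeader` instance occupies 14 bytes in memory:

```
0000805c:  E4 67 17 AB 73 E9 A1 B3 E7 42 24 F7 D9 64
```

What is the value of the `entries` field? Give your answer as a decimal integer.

1692006180

`entries` follows `reserved` (2 B), `payload_len` (8 B), so it starts at offset 2 + 8 = 10 and occupies 4 bytes.
Bytes at offsets 10..13: 24 F7 D9 64.
In little-endian order the low byte comes first in memory.
Reassemble most-significant byte first: 64 D9 F7 24 → 0x64D9F724.
0x64D9F724 = 1692006180.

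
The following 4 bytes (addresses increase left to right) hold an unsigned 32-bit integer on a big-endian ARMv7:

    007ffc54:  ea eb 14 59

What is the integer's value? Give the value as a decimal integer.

Big-endian: lowest address holds the most-significant byte.
The bytes are already most-significant first: 0xEAEB1459.
0xEAEB1459 = 3941274713.

3941274713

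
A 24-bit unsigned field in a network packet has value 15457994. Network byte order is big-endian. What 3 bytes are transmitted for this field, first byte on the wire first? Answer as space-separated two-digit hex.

EB DE CA

15457994 in hexadecimal, padded to 24 bits, is 0xEBDECA.
Split into bytes (most-significant first): EB DE CA.
Big-endian: lowest address holds the most-significant byte.
So the memory order matches the most-significant-first order: EB DE CA.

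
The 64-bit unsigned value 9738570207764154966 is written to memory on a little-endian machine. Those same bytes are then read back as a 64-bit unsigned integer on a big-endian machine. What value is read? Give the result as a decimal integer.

9738570207764154966 in 64-bit hexadecimal is 0x87265A01BDFC0A56.
Stored little-endian, the bytes at ascending addresses are 56 0A FC BD 01 5A 26 87.
Read back as big-endian, the last byte is least significant, giving 0x560AFCBD015A2687.
0x560AFCBD015A2687 = 6200045725730612871.

6200045725730612871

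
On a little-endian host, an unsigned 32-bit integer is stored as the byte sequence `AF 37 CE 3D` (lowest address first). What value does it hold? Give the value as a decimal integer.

1036924847

Little-endian stores the least-significant byte at the lowest address.
Reassemble most-significant byte first: 3D CE 37 AF → 0x3DCE37AF.
0x3DCE37AF = 1036924847.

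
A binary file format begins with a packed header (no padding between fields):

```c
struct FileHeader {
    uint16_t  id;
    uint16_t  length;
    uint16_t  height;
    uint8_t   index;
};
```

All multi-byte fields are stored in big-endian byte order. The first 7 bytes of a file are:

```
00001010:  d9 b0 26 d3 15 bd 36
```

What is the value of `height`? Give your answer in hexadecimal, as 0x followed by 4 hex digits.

`height` follows `id` (2 B), `length` (2 B), so it starts at offset 2 + 2 = 4 and occupies 2 bytes.
Bytes at offsets 4..5: 15 BD.
In big-endian order the high byte comes first in memory.
The bytes are already most-significant first: 0x15BD.

0x15BD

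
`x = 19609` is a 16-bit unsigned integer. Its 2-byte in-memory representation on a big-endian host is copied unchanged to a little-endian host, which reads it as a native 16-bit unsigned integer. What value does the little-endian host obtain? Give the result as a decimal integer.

39244

19609 in 16-bit hexadecimal is 0x4C99.
Stored big-endian, the bytes at ascending addresses are 4C 99.
Read back as little-endian, the first byte is least significant, giving 0x994C.
0x994C = 39244.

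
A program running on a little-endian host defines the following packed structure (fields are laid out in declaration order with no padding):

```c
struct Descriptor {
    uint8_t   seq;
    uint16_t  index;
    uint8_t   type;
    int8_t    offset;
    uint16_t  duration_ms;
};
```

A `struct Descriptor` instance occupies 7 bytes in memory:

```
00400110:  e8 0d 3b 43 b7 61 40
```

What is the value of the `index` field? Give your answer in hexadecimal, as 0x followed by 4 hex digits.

0x3B0D

`index` follows `seq` (1 byte), so it starts at byte offset 1 and occupies 2 bytes.
Bytes at offsets 1..2: 0D 3B.
Little-endian stores the least-significant byte at the lowest address.
Reassemble most-significant byte first: 3B 0D → 0x3B0D.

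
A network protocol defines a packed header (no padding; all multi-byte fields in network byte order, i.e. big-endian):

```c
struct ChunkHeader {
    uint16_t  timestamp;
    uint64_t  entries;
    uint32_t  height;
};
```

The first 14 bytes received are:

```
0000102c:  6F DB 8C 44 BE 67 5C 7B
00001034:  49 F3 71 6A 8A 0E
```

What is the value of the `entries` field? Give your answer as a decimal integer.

`entries` follows `timestamp` (2 bytes), so it starts at byte offset 2 and occupies 8 bytes.
Bytes at offsets 2..9: 8C 44 BE 67 5C 7B 49 F3.
Big-endian stores the most-significant byte at the lowest address.
The bytes are already most-significant first: 0x8C44BE675C7B49F3.
0x8C44BE675C7B49F3 = 10107412814868728307.

10107412814868728307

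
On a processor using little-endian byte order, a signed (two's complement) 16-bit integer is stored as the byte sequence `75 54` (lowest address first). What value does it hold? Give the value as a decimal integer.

In little-endian order the low byte comes first in memory.
Reassemble most-significant byte first: 54 75 → 0x5475.
0x5475 = 21621.

21621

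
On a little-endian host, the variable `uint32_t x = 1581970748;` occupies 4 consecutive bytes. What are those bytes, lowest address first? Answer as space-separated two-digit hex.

1581970748 in hexadecimal, padded to 32 bits, is 0x5E4AF53C.
Split into bytes (most-significant first): 5E 4A F5 3C.
Little-endian: lowest address holds the least-significant byte.
So at ascending addresses the bytes are 3C F5 4A 5E.

3C F5 4A 5E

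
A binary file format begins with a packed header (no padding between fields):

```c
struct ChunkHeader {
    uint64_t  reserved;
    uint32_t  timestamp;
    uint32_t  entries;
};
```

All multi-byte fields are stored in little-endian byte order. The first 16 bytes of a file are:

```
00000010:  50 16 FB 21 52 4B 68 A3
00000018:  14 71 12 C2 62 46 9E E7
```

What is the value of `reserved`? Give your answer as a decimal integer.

`reserved` is the first field, at byte offset 0, occupying 8 bytes.
Bytes at offsets 0..7: 50 16 FB 21 52 4B 68 A3.
Little-endian: lowest address holds the least-significant byte.
Reassemble most-significant byte first: A3 68 4B 52 21 FB 16 50 → 0xA3684B5221FB1650.
0xA3684B5221FB1650 = 11774744041889666640.

11774744041889666640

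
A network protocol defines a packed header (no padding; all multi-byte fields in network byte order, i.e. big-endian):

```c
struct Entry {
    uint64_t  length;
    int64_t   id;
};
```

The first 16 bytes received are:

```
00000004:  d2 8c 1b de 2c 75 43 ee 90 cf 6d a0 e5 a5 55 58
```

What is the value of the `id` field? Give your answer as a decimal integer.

`id` follows `length` (8 bytes), so it starts at byte offset 8 and occupies 8 bytes.
Bytes at offsets 8..15: 90 CF 6D A0 E5 A5 55 58.
In big-endian order the high byte comes first in memory.
The bytes are already most-significant first: 0x90CF6DA0E5A55558.
Top bit is set, so as a signed 64-bit value this is 0x90CF6DA0E5A55558 − 2^64 = -8012064674253810344.

-8012064674253810344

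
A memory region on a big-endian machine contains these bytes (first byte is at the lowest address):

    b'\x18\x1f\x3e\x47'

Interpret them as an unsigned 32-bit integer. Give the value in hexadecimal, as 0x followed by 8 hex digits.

0x181F3E47

In big-endian order the high byte comes first in memory.
The bytes are already most-significant first: 0x181F3E47.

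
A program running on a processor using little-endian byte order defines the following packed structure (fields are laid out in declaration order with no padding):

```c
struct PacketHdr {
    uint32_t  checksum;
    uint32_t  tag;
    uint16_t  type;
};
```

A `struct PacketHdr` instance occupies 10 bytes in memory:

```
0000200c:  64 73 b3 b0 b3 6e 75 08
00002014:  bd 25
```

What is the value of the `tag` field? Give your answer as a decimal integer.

`tag` follows `checksum` (4 bytes), so it starts at byte offset 4 and occupies 4 bytes.
Bytes at offsets 4..7: B3 6E 75 08.
Little-endian stores the least-significant byte at the lowest address.
Reassemble most-significant byte first: 08 75 6E B3 → 0x08756EB3.
0x08756EB3 = 141913779.

141913779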